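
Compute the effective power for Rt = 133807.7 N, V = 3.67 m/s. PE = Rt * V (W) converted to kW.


Formula: PE = Rt * V / 1000 (kW)
Step 1 — PE (W) = 133807.7 * 3.67 = 491074.259 W
Step 2 — PE (kW) = 491074.259 / 1000 ≈ 491.07 kW (5 s.f.)

491.07 kW


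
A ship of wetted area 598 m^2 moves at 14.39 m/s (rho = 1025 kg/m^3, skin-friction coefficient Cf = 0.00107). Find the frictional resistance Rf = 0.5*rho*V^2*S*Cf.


Formula: Rf = 0.5 * rho * V^2 * S * Cf
Step 1 — V^2 = 14.39^2 = 207.0721
Step 2 — 0.5 * rho * V^2 = 0.5 * 1025 * 207.0721 = 106124.45125
Step 3 — Rf = 106124.45125 * 598 * 0.00107 ≈ 67905 N (5 s.f.)

67905 N


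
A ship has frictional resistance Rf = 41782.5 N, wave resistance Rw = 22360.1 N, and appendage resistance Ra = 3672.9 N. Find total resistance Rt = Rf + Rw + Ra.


Formula: Rt = Rf + Rw + Ra
Substituting: Rt = 41782.5 + 22360.1 + 3672.9
Result: Rt = 67815.5 N

67815.5 N


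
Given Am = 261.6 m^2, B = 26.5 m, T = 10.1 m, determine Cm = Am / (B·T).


Formula: Cm = Am / (B * T)
Step 1 — B * T = 26.5 * 10.1 = 267.65 m^2
Step 2 — Cm = 261.6 / 267.65 ≈ 0.97740 (5 s.f.)

0.97740


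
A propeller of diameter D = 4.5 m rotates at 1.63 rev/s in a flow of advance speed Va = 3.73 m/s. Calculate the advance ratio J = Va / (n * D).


Formula: J = Va / (n * D)
Step 1 — n * D = 1.63 * 4.5 = 7.335
Step 2 — J = 3.73 / 7.335 ≈ 0.50852 (5 s.f.)

0.50852


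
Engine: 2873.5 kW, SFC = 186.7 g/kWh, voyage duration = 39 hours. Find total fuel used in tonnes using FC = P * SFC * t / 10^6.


Formula: FC (tonnes) = P * SFC * t / 1,000,000
Step 1 — P * SFC * t = 2873.5 * 186.7 * 39 = 20922815.55 g
Step 2 — FC (tonnes) = 20922815.55 / 1,000,000 ≈ 20.923 tonnes (5 s.f.)

20.923 tonnes


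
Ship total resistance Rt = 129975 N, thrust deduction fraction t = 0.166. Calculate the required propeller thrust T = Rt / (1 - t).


Formula: T = Rt / (1 - t)
Step 1 — (1 - t) = 1 - 0.166 = 0.834
Step 2 — T = 129975 / 0.834 ≈ 155850 N (5 s.f.)

155850 N


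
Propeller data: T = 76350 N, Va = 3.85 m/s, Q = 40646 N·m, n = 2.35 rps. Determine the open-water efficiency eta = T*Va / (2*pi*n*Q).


Formula: eta = T * Va / (2 * pi * n * Q)
Step 1 — numerator = T * Va = 76350 * 3.85 = 293947.5
Step 2 — 2 * pi * n = 2 * pi * 2.35 = 14.765485
Step 3 — denominator = 14.765485 * 40646 = 600157.9
Step 4 — eta = 293947.5 / 600157.9 ≈ 0.48978 (5 s.f.)

0.48978


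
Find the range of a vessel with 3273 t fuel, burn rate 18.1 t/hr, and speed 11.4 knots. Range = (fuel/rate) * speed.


Formula: endurance = fuel / rate; range = endurance * speed
Step 1 — endurance = 3273 / 18.1 = 180.8287 hours
Step 2 — range = 180.8287 * 11.4 ≈ 2061.4 nautical miles (5 s.f.)

2061.4 NM


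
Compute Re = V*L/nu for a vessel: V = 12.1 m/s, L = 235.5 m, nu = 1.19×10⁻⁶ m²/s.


Formula: Re = V * L / nu
Step 1 — V * L = 12.1 * 235.5 = 2849.55 m^2/s
Step 2 — Re = 2849.55 / 1.19e-6 = 2.39e+09

2.39e+09


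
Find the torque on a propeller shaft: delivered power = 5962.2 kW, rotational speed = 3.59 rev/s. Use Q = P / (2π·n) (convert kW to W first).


Formula: Q = P_W / (2 * pi * n)
Step 1 — P_W = 5962.2 kW * 1000 = 5962200.0 W
Step 2 — 2 * pi * n = 2 * pi * 3.59 = 22.556635
Step 3 — Q = 5962200.0 / 22.556635 ≈ 264320 N·m (5 s.f.)

264320 N·m


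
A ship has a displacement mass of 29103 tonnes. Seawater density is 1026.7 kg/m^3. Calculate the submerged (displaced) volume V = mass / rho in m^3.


Formula: V = mass / rho
Step 1 — convert tonnes to kg: 29103 t * 1000 = 29103000 kg
Step 2 — V = 29103000 / 1026.7 ≈ 28346 m^3 (5 s.f.)

28346 m^3


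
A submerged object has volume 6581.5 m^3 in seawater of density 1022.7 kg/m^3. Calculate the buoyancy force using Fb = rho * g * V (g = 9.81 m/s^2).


Formula: Fb = rho * g * V
Substituting: Fb = 1022.7 * 9.81 * 6581.5
Intermediate: 1022.7 * 9.81 = 10032.687
Result: Fb = 10032.687 * 6581.5 ≈ 66030000 N (5 s.f.)

66030000 N


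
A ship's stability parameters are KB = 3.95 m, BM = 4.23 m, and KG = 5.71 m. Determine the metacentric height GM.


Formula: GM = KB + BM - KG
Step 1 — KM = KB + BM = 3.95 + 4.23 = 8.18 m
Step 2 — GM = KM - KG = 8.18 - 5.71 = 2.47 m

2.47 m


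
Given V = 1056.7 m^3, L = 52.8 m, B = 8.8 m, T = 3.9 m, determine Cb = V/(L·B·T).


Formula: Cb = V / (L * B * T)
Step 1 — L * B * T = 52.8 * 8.8 * 3.9 = 1812.096 m^3
Step 2 — Cb = 1056.7 / 1812.096 ≈ 0.58314 (5 s.f.)

0.58314


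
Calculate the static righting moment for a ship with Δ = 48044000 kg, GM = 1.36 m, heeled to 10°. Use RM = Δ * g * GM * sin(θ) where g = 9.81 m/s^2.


Formula: GZ = GM * sin(theta); RM = disp * g * GZ
Step 1 — GZ = 1.36 * sin(10°) = 1.36 * 0.173648 = 0.236161 m
Step 2 — RM = 48044000 * 9.81 * 0.236161 ≈ 111310000 N·m (5 s.f.)

111310000 N·m


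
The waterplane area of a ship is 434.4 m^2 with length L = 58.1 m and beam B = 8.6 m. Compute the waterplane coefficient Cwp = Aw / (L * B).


Formula: Cwp = Aw / (L * B)
Step 1 — L * B = 58.1 * 8.6 = 499.66 m^2
Step 2 — Cwp = 434.4 / 499.66 ≈ 0.86939 (5 s.f.)

0.86939


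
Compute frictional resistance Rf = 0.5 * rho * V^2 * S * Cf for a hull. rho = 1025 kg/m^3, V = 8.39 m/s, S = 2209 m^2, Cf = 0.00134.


Formula: Rf = 0.5 * rho * V^2 * S * Cf
Step 1 — V^2 = 8.39^2 = 70.3921
Step 2 — 0.5 * rho * V^2 = 0.5 * 1025 * 70.3921 = 36075.95125
Step 3 — Rf = 36075.95125 * 2209 * 0.00134 ≈ 106790 N (5 s.f.)

106790 N


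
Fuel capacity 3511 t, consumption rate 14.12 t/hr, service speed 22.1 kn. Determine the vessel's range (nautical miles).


Formula: endurance = fuel / rate; range = endurance * speed
Step 1 — endurance = 3511 / 14.12 = 248.6544 hours
Step 2 — range = 248.6544 * 22.1 ≈ 5495.3 nautical miles (5 s.f.)

5495.3 NM


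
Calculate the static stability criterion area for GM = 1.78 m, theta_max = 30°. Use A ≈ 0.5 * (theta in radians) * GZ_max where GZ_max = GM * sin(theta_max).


Formula: GZ_max = GM * sin(theta); Area = 0.5 * theta_rad * GZ_max
Step 1 — GZ_max = 1.78 * sin(30°) = 1.78 * 0.5 = 0.89 m
Step 2 — theta_rad = 30 * pi/180 = 0.523599 rad
Step 3 — Area = 0.5 * 0.523599 * 0.89 ≈ 0.23300 m·rad (5 s.f.)

0.23300 m·rad


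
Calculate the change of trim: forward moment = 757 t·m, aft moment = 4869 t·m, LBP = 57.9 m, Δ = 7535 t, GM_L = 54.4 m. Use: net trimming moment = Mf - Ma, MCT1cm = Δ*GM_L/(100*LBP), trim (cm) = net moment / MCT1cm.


Formula: net trimming moment = Mf - Ma; MCT1cm = Δ*GM_L/(100*LBP); trim = net moment / MCT1cm
Step 1 — net trimming moment = 757 - 4869 = -4112 t·m
Step 2 — MCT1cm = 7535 * 54.4 / (100 * 57.9) = 70.7952 t·m/cm
Step 3 — trim = -4112 / 70.7952 ≈ -58.083 cm (5 s.f.)

-58.083 cm


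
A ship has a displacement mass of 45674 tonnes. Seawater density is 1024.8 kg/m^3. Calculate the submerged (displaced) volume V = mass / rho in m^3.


Formula: V = mass / rho
Step 1 — convert tonnes to kg: 45674 t * 1000 = 45674000 kg
Step 2 — V = 45674000 / 1024.8 ≈ 44569 m^3 (5 s.f.)

44569 m^3


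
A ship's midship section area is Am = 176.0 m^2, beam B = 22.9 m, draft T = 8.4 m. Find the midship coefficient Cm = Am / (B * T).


Formula: Cm = Am / (B * T)
Step 1 — B * T = 22.9 * 8.4 = 192.36 m^2
Step 2 — Cm = 176.0 / 192.36 ≈ 0.91495 (5 s.f.)

0.91495


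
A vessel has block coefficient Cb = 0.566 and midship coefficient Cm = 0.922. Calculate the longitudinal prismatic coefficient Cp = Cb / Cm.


Formula: Cp = Cb / Cm
Substituting: Cp = 0.566 / 0.922
Result: Cp ≈ 0.61388 (5 s.f.)

0.61388


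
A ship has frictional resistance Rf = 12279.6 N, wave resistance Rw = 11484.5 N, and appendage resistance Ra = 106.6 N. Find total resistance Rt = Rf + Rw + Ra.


Formula: Rt = Rf + Rw + Ra
Substituting: Rt = 12279.6 + 11484.5 + 106.6
Result: Rt = 23870.7 N

23870.7 N


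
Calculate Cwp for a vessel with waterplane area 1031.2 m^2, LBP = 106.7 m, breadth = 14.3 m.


Formula: Cwp = Aw / (L * B)
Step 1 — L * B = 106.7 * 14.3 = 1525.81 m^2
Step 2 — Cwp = 1031.2 / 1525.81 ≈ 0.67584 (5 s.f.)

0.67584


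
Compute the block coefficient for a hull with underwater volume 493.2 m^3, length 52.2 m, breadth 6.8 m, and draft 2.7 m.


Formula: Cb = V / (L * B * T)
Step 1 — L * B * T = 52.2 * 6.8 * 2.7 = 958.392 m^3
Step 2 — Cb = 493.2 / 958.392 ≈ 0.51461 (5 s.f.)

0.51461


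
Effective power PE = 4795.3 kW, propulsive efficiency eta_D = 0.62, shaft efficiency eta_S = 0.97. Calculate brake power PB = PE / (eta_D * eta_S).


Formula: PB = PE / (eta_D * eta_S)
Step 1 — combined efficiency = eta_D * eta_S = 0.62 * 0.97 = 0.6014
Step 2 — PB = 4795.3 / 0.6014 ≈ 7973.6 kW (5 s.f.)

7973.6 kW


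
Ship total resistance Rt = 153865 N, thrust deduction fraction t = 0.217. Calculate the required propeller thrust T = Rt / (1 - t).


Formula: T = Rt / (1 - t)
Step 1 — (1 - t) = 1 - 0.217 = 0.783
Step 2 — T = 153865 / 0.783 ≈ 196510 N (5 s.f.)

196510 N


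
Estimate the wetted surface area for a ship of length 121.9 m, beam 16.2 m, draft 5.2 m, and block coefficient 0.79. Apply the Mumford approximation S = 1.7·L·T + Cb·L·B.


Formula: S = 1.7*L*T + V/T with V = Cb*L*B*T, i.e. S = L * (1.7*T + Cb*B)
Step 1 — 1.7*T = 1.7 * 5.2 = 8.84 m
Step 2 — Cb*B = 0.79 * 16.2 = 12.798 m
Step 3 — 1.7*T + Cb*B = 8.84 + 12.798 = 21.638 m
Step 4 — S = 121.9 * 21.638 ≈ 2637.7 m^2 (5 s.f.)

2637.7 m^2


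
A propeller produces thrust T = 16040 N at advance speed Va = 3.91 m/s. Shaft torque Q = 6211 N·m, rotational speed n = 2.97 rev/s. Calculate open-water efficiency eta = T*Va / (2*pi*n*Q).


Formula: eta = T * Va / (2 * pi * n * Q)
Step 1 — numerator = T * Va = 16040 * 3.91 = 62716.4
Step 2 — 2 * pi * n = 2 * pi * 2.97 = 18.66106
Step 3 — denominator = 18.66106 * 6211 = 115903.84
Step 4 — eta = 62716.4 / 115903.84 ≈ 0.54111 (5 s.f.)

0.54111


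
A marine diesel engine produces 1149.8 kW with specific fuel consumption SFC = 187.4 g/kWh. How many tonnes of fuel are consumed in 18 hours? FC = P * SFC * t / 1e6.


Formula: FC (tonnes) = P * SFC * t / 1,000,000
Step 1 — P * SFC * t = 1149.8 * 187.4 * 18 = 3878505.36 g
Step 2 — FC (tonnes) = 3878505.36 / 1,000,000 ≈ 3.8785 tonnes (5 s.f.)

3.8785 tonnes


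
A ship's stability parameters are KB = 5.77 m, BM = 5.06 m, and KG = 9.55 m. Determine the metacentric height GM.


Formula: GM = KB + BM - KG
Step 1 — KM = KB + BM = 5.77 + 5.06 = 10.83 m
Step 2 — GM = KM - KG = 10.83 - 9.55 = 1.28 m

1.28 m


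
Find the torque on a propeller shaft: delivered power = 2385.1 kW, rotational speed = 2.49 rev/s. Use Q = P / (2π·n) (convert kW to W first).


Formula: Q = P_W / (2 * pi * n)
Step 1 — P_W = 2385.1 kW * 1000 = 2385100.0 W
Step 2 — 2 * pi * n = 2 * pi * 2.49 = 15.645131
Step 3 — Q = 2385100.0 / 15.645131 ≈ 152450 N·m (5 s.f.)

152450 N·m


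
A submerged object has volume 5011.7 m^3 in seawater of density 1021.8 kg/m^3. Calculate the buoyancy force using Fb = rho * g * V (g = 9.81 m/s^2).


Formula: Fb = rho * g * V
Substituting: Fb = 1021.8 * 9.81 * 5011.7
Intermediate: 1021.8 * 9.81 = 10023.858
Result: Fb = 10023.858 * 5011.7 ≈ 50237000 N (5 s.f.)

50237000 N


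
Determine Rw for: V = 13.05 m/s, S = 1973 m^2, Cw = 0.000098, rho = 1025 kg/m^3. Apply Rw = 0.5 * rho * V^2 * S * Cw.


Formula: Rw = 0.5 * rho * V^2 * S * Cw
Step 1 — V^2 = 13.05^2 = 170.3025
Step 2 — 0.5 * rho * V^2 = 0.5 * 1025 * 170.3025 = 87280.03125
Step 3 — Rw = 87280.03125 * 1973 * 0.000098 ≈ 16876 N (5 s.f.)

16876 N


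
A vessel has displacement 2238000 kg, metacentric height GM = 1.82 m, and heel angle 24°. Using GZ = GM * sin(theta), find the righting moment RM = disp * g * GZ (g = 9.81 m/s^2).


Formula: GZ = GM * sin(theta); RM = disp * g * GZ
Step 1 — GZ = 1.82 * sin(24°) = 1.82 * 0.406737 = 0.740261 m
Step 2 — RM = 2238000 * 9.81 * 0.740261 ≈ 16252000 N·m (5 s.f.)

16252000 N·m


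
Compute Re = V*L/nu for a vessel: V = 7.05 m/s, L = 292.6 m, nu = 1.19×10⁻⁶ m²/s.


Formula: Re = V * L / nu
Step 1 — V * L = 7.05 * 292.6 = 2062.83 m^2/s
Step 2 — Re = 2062.83 / 1.19e-6 = 1.73e+09

1.73e+09


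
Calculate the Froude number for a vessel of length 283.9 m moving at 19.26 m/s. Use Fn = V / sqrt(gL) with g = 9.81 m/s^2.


Formula: Fn = V / sqrt(g * L)
Step 1 — g * L = 9.81 * 283.9 = 2785.059
Step 2 — sqrt(g * L) = sqrt(2785.059) = 52.773658
Step 3 — Fn = 19.26 / 52.773658 ≈ 0.36495 (5 s.f.)

0.36495


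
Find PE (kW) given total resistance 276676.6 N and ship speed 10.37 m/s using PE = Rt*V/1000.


Formula: PE = Rt * V / 1000 (kW)
Step 1 — PE (W) = 276676.6 * 10.37 = 2869136.342 W
Step 2 — PE (kW) = 2869136.342 / 1000 ≈ 2869.1 kW (5 s.f.)

2869.1 kW


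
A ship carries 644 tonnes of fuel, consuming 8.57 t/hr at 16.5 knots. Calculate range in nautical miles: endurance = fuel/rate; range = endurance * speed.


Formula: endurance = fuel / rate; range = endurance * speed
Step 1 — endurance = 644 / 8.57 = 75.1459 hours
Step 2 — range = 75.1459 * 16.5 ≈ 1239.9 nautical miles (5 s.f.)

1239.9 NM


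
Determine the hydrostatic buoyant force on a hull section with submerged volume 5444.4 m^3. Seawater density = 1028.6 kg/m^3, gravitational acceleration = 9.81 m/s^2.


Formula: Fb = rho * g * V
Substituting: Fb = 1028.6 * 9.81 * 5444.4
Intermediate: 1028.6 * 9.81 = 10090.566
Result: Fb = 10090.566 * 5444.4 ≈ 54937000 N (5 s.f.)

54937000 N


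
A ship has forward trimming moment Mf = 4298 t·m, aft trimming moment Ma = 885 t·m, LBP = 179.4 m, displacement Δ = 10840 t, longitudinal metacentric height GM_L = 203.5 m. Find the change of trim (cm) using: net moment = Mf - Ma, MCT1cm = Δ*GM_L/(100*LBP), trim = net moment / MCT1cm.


Formula: net trimming moment = Mf - Ma; MCT1cm = Δ*GM_L/(100*LBP); trim = net moment / MCT1cm
Step 1 — net trimming moment = 4298 - 885 = 3413 t·m
Step 2 — MCT1cm = 10840 * 203.5 / (100 * 179.4) = 122.9621 t·m/cm
Step 3 — trim = 3413 / 122.9621 ≈ 27.757 cm (5 s.f.)

27.757 cm


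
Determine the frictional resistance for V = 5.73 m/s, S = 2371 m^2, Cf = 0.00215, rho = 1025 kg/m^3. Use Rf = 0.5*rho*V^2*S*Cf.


Formula: Rf = 0.5 * rho * V^2 * S * Cf
Step 1 — V^2 = 5.73^2 = 32.8329
Step 2 — 0.5 * rho * V^2 = 0.5 * 1025 * 32.8329 = 16826.86125
Step 3 — Rf = 16826.86125 * 2371 * 0.00215 ≈ 85777 N (5 s.f.)

85777 N


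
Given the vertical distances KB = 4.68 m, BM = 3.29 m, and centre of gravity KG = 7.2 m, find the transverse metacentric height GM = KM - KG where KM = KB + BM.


Formula: GM = KB + BM - KG
Step 1 — KM = KB + BM = 4.68 + 3.29 = 7.97 m
Step 2 — GM = KM - KG = 7.97 - 7.2 = 0.77 m

0.77 m


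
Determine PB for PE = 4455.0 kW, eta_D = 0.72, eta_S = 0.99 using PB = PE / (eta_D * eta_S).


Formula: PB = PE / (eta_D * eta_S)
Step 1 — combined efficiency = eta_D * eta_S = 0.72 * 0.99 = 0.7128
Step 2 — PB = 4455.0 / 0.7128 ≈ 6250.0 kW (5 s.f.)

6250.0 kW


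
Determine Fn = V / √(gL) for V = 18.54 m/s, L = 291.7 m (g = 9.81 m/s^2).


Formula: Fn = V / sqrt(g * L)
Step 1 — g * L = 9.81 * 291.7 = 2861.577
Step 2 — sqrt(g * L) = sqrt(2861.577) = 53.49371
Step 3 — Fn = 18.54 / 53.49371 ≈ 0.34658 (5 s.f.)

0.34658


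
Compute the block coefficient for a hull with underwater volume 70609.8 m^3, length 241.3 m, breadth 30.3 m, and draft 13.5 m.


Formula: Cb = V / (L * B * T)
Step 1 — L * B * T = 241.3 * 30.3 * 13.5 = 98703.765 m^3
Step 2 — Cb = 70609.8 / 98703.765 ≈ 0.71537 (5 s.f.)

0.71537


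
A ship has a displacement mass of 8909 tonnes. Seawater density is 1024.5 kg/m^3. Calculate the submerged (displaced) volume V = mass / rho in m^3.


Formula: V = mass / rho
Step 1 — convert tonnes to kg: 8909 t * 1000 = 8909000 kg
Step 2 — V = 8909000 / 1024.5 ≈ 8695.9 m^3 (5 s.f.)

8695.9 m^3


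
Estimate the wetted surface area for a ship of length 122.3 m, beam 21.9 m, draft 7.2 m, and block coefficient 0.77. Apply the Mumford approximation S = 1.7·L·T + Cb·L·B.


Formula: S = 1.7*L*T + V/T with V = Cb*L*B*T, i.e. S = L * (1.7*T + Cb*B)
Step 1 — 1.7*T = 1.7 * 7.2 = 12.24 m
Step 2 — Cb*B = 0.77 * 21.9 = 16.863 m
Step 3 — 1.7*T + Cb*B = 12.24 + 16.863 = 29.103 m
Step 4 — S = 122.3 * 29.103 ≈ 3559.3 m^2 (5 s.f.)

3559.3 m^2


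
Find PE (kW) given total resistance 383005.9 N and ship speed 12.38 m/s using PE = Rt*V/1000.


Formula: PE = Rt * V / 1000 (kW)
Step 1 — PE (W) = 383005.9 * 12.38 = 4741613.042 W
Step 2 — PE (kW) = 4741613.042 / 1000 ≈ 4741.6 kW (5 s.f.)

4741.6 kW


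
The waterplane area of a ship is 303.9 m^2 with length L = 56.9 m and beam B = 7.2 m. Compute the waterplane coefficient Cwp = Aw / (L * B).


Formula: Cwp = Aw / (L * B)
Step 1 — L * B = 56.9 * 7.2 = 409.68 m^2
Step 2 — Cwp = 303.9 / 409.68 ≈ 0.74180 (5 s.f.)

0.74180


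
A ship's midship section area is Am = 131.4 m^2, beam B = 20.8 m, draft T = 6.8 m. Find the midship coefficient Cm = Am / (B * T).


Formula: Cm = Am / (B * T)
Step 1 — B * T = 20.8 * 6.8 = 141.44 m^2
Step 2 — Cm = 131.4 / 141.44 ≈ 0.92902 (5 s.f.)

0.92902


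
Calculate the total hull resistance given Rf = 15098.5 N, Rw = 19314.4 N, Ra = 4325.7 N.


Formula: Rt = Rf + Rw + Ra
Substituting: Rt = 15098.5 + 19314.4 + 4325.7
Result: Rt = 38738.6 N

38738.6 N


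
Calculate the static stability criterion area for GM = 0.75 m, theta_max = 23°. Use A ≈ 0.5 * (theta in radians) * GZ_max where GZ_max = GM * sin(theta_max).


Formula: GZ_max = GM * sin(theta); Area = 0.5 * theta_rad * GZ_max
Step 1 — GZ_max = 0.75 * sin(23°) = 0.75 * 0.390731 = 0.293048 m
Step 2 — theta_rad = 23 * pi/180 = 0.401426 rad
Step 3 — Area = 0.5 * 0.401426 * 0.293048 ≈ 0.058819 m·rad (5 s.f.)

0.058819 m·rad


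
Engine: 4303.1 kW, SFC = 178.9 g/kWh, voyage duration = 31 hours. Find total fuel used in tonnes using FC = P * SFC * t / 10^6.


Formula: FC (tonnes) = P * SFC * t / 1,000,000
Step 1 — P * SFC * t = 4303.1 * 178.9 * 31 = 23864562.29 g
Step 2 — FC (tonnes) = 23864562.29 / 1,000,000 ≈ 23.865 tonnes (5 s.f.)

23.865 tonnes


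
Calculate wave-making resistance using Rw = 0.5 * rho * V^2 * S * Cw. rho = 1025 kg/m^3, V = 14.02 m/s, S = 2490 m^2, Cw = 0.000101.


Formula: Rw = 0.5 * rho * V^2 * S * Cw
Step 1 — V^2 = 14.02^2 = 196.5604
Step 2 — 0.5 * rho * V^2 = 0.5 * 1025 * 196.5604 = 100737.205
Step 3 — Rw = 100737.205 * 2490 * 0.000101 ≈ 25334 N (5 s.f.)

25334 N


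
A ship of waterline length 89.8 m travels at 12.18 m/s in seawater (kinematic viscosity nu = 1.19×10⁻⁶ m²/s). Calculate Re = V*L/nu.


Formula: Re = V * L / nu
Step 1 — V * L = 12.18 * 89.8 = 1093.764 m^2/s
Step 2 — Re = 1093.764 / 1.19e-6 = 9.19e+08

9.19e+08


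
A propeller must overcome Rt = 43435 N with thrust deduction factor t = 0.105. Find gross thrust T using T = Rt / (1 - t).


Formula: T = Rt / (1 - t)
Step 1 — (1 - t) = 1 - 0.105 = 0.895
Step 2 — T = 43435 / 0.895 ≈ 48531 N (5 s.f.)

48531 N


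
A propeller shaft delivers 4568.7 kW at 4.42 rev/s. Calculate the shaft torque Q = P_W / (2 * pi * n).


Formula: Q = P_W / (2 * pi * n)
Step 1 — P_W = 4568.7 kW * 1000 = 4568700.0 W
Step 2 — 2 * pi * n = 2 * pi * 4.42 = 27.771679
Step 3 — Q = 4568700.0 / 27.771679 ≈ 164510 N·m (5 s.f.)

164510 N·m


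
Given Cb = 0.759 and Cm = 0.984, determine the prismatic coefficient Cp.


Formula: Cp = Cb / Cm
Substituting: Cp = 0.759 / 0.984
Result: Cp ≈ 0.77134 (5 s.f.)

0.77134


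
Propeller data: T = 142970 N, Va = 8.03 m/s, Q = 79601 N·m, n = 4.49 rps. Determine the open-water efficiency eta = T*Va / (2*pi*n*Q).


Formula: eta = T * Va / (2 * pi * n * Q)
Step 1 — numerator = T * Va = 142970 * 8.03 = 1148049.1
Step 2 — 2 * pi * n = 2 * pi * 4.49 = 28.211502
Step 3 — denominator = 28.211502 * 79601 = 2245663.77
Step 4 — eta = 1148049.1 / 2245663.77 ≈ 0.51123 (5 s.f.)

0.51123


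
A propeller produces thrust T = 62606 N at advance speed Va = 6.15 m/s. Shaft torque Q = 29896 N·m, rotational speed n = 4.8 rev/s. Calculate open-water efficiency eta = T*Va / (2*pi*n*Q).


Formula: eta = T * Va / (2 * pi * n * Q)
Step 1 — numerator = T * Va = 62606 * 6.15 = 385026.9
Step 2 — 2 * pi * n = 2 * pi * 4.8 = 30.159289
Step 3 — denominator = 30.159289 * 29896 = 901642.1
Step 4 — eta = 385026.9 / 901642.1 ≈ 0.42703 (5 s.f.)

0.42703


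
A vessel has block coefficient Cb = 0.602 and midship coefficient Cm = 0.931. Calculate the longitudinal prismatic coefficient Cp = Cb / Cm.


Formula: Cp = Cb / Cm
Substituting: Cp = 0.602 / 0.931
Result: Cp ≈ 0.64662 (5 s.f.)

0.64662


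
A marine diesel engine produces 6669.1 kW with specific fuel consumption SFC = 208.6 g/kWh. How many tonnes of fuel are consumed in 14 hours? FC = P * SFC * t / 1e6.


Formula: FC (tonnes) = P * SFC * t / 1,000,000
Step 1 — P * SFC * t = 6669.1 * 208.6 * 14 = 19476439.64 g
Step 2 — FC (tonnes) = 19476439.64 / 1,000,000 ≈ 19.476 tonnes (5 s.f.)

19.476 tonnes


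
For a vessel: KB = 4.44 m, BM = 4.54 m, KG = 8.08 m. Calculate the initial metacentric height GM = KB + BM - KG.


Formula: GM = KB + BM - KG
Step 1 — KM = KB + BM = 4.44 + 4.54 = 8.98 m
Step 2 — GM = KM - KG = 8.98 - 8.08 = 0.9 m

0.9 m


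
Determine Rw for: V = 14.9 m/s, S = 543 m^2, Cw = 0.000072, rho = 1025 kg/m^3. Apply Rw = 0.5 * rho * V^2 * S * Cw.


Formula: Rw = 0.5 * rho * V^2 * S * Cw
Step 1 — V^2 = 14.9^2 = 222.01
Step 2 — 0.5 * rho * V^2 = 0.5 * 1025 * 222.01 = 113780.125
Step 3 — Rw = 113780.125 * 543 * 0.000072 ≈ 4448.3 N (5 s.f.)

4448.3 N


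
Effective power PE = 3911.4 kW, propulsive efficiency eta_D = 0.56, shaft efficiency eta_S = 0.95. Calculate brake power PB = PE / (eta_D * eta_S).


Formula: PB = PE / (eta_D * eta_S)
Step 1 — combined efficiency = eta_D * eta_S = 0.56 * 0.95 = 0.532
Step 2 — PB = 3911.4 / 0.532 ≈ 7352.3 kW (5 s.f.)

7352.3 kW


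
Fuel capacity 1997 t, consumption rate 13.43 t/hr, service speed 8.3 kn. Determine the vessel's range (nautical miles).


Formula: endurance = fuel / rate; range = endurance * speed
Step 1 — endurance = 1997 / 13.43 = 148.6969 hours
Step 2 — range = 148.6969 * 8.3 ≈ 1234.2 nautical miles (5 s.f.)

1234.2 NM


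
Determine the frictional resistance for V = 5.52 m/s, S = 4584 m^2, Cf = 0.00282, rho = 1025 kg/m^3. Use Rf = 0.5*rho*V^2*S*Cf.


Formula: Rf = 0.5 * rho * V^2 * S * Cf
Step 1 — V^2 = 5.52^2 = 30.4704
Step 2 — 0.5 * rho * V^2 = 0.5 * 1025 * 30.4704 = 15616.08
Step 3 — Rf = 15616.08 * 4584 * 0.00282 ≈ 201870 N (5 s.f.)

201870 N


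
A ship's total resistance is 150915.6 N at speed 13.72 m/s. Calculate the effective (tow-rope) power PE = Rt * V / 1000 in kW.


Formula: PE = Rt * V / 1000 (kW)
Step 1 — PE (W) = 150915.6 * 13.72 = 2070562.032 W
Step 2 — PE (kW) = 2070562.032 / 1000 ≈ 2070.6 kW (5 s.f.)

2070.6 kW


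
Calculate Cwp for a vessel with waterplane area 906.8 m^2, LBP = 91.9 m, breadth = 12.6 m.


Formula: Cwp = Aw / (L * B)
Step 1 — L * B = 91.9 * 12.6 = 1157.94 m^2
Step 2 — Cwp = 906.8 / 1157.94 ≈ 0.78311 (5 s.f.)

0.78311


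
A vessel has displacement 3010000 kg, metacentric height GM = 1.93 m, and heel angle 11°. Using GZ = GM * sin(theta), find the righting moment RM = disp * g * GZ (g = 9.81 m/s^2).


Formula: GZ = GM * sin(theta); RM = disp * g * GZ
Step 1 — GZ = 1.93 * sin(11°) = 1.93 * 0.190809 = 0.368261 m
Step 2 — RM = 3010000 * 9.81 * 0.368261 ≈ 10874000 N·m (5 s.f.)

10874000 N·m


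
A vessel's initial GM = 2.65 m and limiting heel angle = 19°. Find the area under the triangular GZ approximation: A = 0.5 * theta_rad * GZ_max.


Formula: GZ_max = GM * sin(theta); Area = 0.5 * theta_rad * GZ_max
Step 1 — GZ_max = 2.65 * sin(19°) = 2.65 * 0.325568 = 0.862755 m
Step 2 — theta_rad = 19 * pi/180 = 0.331613 rad
Step 3 — Area = 0.5 * 0.331613 * 0.862755 ≈ 0.14305 m·rad (5 s.f.)

0.14305 m·rad


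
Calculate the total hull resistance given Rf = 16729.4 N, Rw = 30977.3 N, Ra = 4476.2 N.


Formula: Rt = Rf + Rw + Ra
Substituting: Rt = 16729.4 + 30977.3 + 4476.2
Result: Rt = 52182.9 N

52182.9 N


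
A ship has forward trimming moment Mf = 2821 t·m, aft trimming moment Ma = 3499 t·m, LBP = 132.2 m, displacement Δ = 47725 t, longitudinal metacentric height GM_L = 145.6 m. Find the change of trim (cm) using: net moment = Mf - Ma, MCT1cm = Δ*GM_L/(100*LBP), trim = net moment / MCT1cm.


Formula: net trimming moment = Mf - Ma; MCT1cm = Δ*GM_L/(100*LBP); trim = net moment / MCT1cm
Step 1 — net trimming moment = 2821 - 3499 = -678 t·m
Step 2 — MCT1cm = 47725 * 145.6 / (100 * 132.2) = 525.6248 t·m/cm
Step 3 — trim = -678 / 525.6248 ≈ -1.2899 cm (5 s.f.)

-1.2899 cm


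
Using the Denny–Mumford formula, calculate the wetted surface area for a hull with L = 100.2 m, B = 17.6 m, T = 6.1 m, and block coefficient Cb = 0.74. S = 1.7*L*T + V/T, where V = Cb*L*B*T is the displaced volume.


Formula: S = 1.7*L*T + V/T with V = Cb*L*B*T, i.e. S = L * (1.7*T + Cb*B)
Step 1 — 1.7*T = 1.7 * 6.1 = 10.37 m
Step 2 — Cb*B = 0.74 * 17.6 = 13.024 m
Step 3 — 1.7*T + Cb*B = 10.37 + 13.024 = 23.394 m
Step 4 — S = 100.2 * 23.394 ≈ 2344.1 m^2 (5 s.f.)

2344.1 m^2


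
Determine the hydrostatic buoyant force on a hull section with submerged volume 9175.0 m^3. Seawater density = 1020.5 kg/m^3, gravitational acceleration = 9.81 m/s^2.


Formula: Fb = rho * g * V
Substituting: Fb = 1020.5 * 9.81 * 9175.0
Intermediate: 1020.5 * 9.81 = 10011.105
Result: Fb = 10011.105 * 9175.0 ≈ 91852000 N (5 s.f.)

91852000 N


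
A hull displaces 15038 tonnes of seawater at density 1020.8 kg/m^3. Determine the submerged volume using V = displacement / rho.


Formula: V = mass / rho
Step 1 — convert tonnes to kg: 15038 t * 1000 = 15038000 kg
Step 2 — V = 15038000 / 1020.8 ≈ 14732 m^3 (5 s.f.)

14732 m^3


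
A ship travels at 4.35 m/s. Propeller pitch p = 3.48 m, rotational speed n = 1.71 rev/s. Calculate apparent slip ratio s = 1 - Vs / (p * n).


Formula: s = 1 - Vs / (p * n)
Step 1 — p * n = 3.48 * 1.71 = 5.9508
Step 2 — Vs / (p*n) = 4.35 / 5.9508 = 0.730994 (6 d.p.)
Step 3 — s = 1 - 0.730994 = 0.269006

0.269006


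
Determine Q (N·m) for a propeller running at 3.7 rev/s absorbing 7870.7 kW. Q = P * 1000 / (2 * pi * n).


Formula: Q = P_W / (2 * pi * n)
Step 1 — P_W = 7870.7 kW * 1000 = 7870700.0 W
Step 2 — 2 * pi * n = 2 * pi * 3.7 = 23.247786
Step 3 — Q = 7870700.0 / 23.247786 ≈ 338560 N·m (5 s.f.)

338560 N·m


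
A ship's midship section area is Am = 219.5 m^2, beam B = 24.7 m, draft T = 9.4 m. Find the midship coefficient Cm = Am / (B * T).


Formula: Cm = Am / (B * T)
Step 1 — B * T = 24.7 * 9.4 = 232.18 m^2
Step 2 — Cm = 219.5 / 232.18 ≈ 0.94539 (5 s.f.)

0.94539


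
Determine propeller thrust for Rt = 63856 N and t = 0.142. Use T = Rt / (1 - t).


Formula: T = Rt / (1 - t)
Step 1 — (1 - t) = 1 - 0.142 = 0.858
Step 2 — T = 63856 / 0.858 ≈ 74424 N (5 s.f.)

74424 N


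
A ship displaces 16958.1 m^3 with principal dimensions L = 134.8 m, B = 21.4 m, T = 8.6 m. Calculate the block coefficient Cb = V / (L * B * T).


Formula: Cb = V / (L * B * T)
Step 1 — L * B * T = 134.8 * 21.4 * 8.6 = 24808.592 m^3
Step 2 — Cb = 16958.1 / 24808.592 ≈ 0.68356 (5 s.f.)

0.68356


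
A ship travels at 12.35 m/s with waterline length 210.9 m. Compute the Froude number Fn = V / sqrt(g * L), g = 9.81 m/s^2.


Formula: Fn = V / sqrt(g * L)
Step 1 — g * L = 9.81 * 210.9 = 2068.929
Step 2 — sqrt(g * L) = sqrt(2068.929) = 45.485481
Step 3 — Fn = 12.35 / 45.485481 ≈ 0.27152 (5 s.f.)

0.27152


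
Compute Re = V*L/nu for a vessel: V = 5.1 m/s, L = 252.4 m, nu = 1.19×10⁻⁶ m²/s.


Formula: Re = V * L / nu
Step 1 — V * L = 5.1 * 252.4 = 1287.24 m^2/s
Step 2 — Re = 1287.24 / 1.19e-6 = 1.08e+09

1.08e+09


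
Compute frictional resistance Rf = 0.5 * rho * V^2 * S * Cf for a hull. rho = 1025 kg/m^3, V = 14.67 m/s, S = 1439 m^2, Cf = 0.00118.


Formula: Rf = 0.5 * rho * V^2 * S * Cf
Step 1 — V^2 = 14.67^2 = 215.2089
Step 2 — 0.5 * rho * V^2 = 0.5 * 1025 * 215.2089 = 110294.56125
Step 3 — Rf = 110294.56125 * 1439 * 0.00118 ≈ 187280 N (5 s.f.)

187280 N


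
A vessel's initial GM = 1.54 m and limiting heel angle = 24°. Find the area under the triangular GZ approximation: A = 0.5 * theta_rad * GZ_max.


Formula: GZ_max = GM * sin(theta); Area = 0.5 * theta_rad * GZ_max
Step 1 — GZ_max = 1.54 * sin(24°) = 1.54 * 0.406737 = 0.626375 m
Step 2 — theta_rad = 24 * pi/180 = 0.418879 rad
Step 3 — Area = 0.5 * 0.418879 * 0.626375 ≈ 0.13119 m·rad (5 s.f.)

0.13119 m·rad


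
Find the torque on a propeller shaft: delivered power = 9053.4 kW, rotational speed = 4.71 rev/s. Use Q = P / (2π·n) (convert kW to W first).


Formula: Q = P_W / (2 * pi * n)
Step 1 — P_W = 9053.4 kW * 1000 = 9053400.0 W
Step 2 — 2 * pi * n = 2 * pi * 4.71 = 29.593803
Step 3 — Q = 9053400.0 / 29.593803 ≈ 305920 N·m (5 s.f.)

305920 N·m


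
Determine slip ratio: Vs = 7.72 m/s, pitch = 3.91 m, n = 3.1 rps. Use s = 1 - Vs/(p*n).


Formula: s = 1 - Vs / (p * n)
Step 1 — p * n = 3.91 * 3.1 = 12.121
Step 2 — Vs / (p*n) = 7.72 / 12.121 = 0.636911 (6 d.p.)
Step 3 — s = 1 - 0.636911 = 0.363089

0.363089


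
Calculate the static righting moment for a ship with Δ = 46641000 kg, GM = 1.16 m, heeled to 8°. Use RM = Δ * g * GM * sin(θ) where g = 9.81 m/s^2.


Formula: GZ = GM * sin(theta); RM = disp * g * GZ
Step 1 — GZ = 1.16 * sin(8°) = 1.16 * 0.139173 = 0.161441 m
Step 2 — RM = 46641000 * 9.81 * 0.161441 ≈ 73867000 N·m (5 s.f.)

73867000 N·m


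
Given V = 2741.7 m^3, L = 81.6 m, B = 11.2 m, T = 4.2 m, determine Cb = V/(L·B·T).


Formula: Cb = V / (L * B * T)
Step 1 — L * B * T = 81.6 * 11.2 * 4.2 = 3838.464 m^3
Step 2 — Cb = 2741.7 / 3838.464 ≈ 0.71427 (5 s.f.)

0.71427


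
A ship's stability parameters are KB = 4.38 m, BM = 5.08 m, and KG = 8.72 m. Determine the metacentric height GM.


Formula: GM = KB + BM - KG
Step 1 — KM = KB + BM = 4.38 + 5.08 = 9.46 m
Step 2 — GM = KM - KG = 9.46 - 8.72 = 0.74 m

0.74 m


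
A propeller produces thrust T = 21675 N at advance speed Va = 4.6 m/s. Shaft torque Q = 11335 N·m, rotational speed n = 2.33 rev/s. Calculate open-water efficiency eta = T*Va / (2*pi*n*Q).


Formula: eta = T * Va / (2 * pi * n * Q)
Step 1 — numerator = T * Va = 21675 * 4.6 = 99705.0
Step 2 — 2 * pi * n = 2 * pi * 2.33 = 14.639822
Step 3 — denominator = 14.639822 * 11335 = 165942.38
Step 4 — eta = 99705.0 / 165942.38 ≈ 0.60084 (5 s.f.)

0.60084


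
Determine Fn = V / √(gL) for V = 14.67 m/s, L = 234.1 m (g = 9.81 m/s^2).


Formula: Fn = V / sqrt(g * L)
Step 1 — g * L = 9.81 * 234.1 = 2296.521
Step 2 — sqrt(g * L) = sqrt(2296.521) = 47.92203
Step 3 — Fn = 14.67 / 47.92203 ≈ 0.30612 (5 s.f.)

0.30612


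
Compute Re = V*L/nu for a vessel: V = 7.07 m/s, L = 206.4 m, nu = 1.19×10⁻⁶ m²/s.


Formula: Re = V * L / nu
Step 1 — V * L = 7.07 * 206.4 = 1459.248 m^2/s
Step 2 — Re = 1459.248 / 1.19e-6 = 1.23e+09

1.23e+09


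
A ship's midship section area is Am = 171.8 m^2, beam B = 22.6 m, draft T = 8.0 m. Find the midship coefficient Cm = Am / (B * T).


Formula: Cm = Am / (B * T)
Step 1 — B * T = 22.6 * 8.0 = 180.8 m^2
Step 2 — Cm = 171.8 / 180.8 ≈ 0.95022 (5 s.f.)

0.95022


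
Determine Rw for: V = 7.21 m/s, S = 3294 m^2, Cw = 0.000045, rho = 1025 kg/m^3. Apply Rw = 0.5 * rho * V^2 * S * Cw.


Formula: Rw = 0.5 * rho * V^2 * S * Cw
Step 1 — V^2 = 7.21^2 = 51.9841
Step 2 — 0.5 * rho * V^2 = 0.5 * 1025 * 51.9841 = 26641.85125
Step 3 — Rw = 26641.85125 * 3294 * 0.000045 ≈ 3949.1 N (5 s.f.)

3949.1 N


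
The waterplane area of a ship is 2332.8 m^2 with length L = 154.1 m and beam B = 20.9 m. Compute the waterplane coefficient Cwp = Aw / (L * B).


Formula: Cwp = Aw / (L * B)
Step 1 — L * B = 154.1 * 20.9 = 3220.69 m^2
Step 2 — Cwp = 2332.8 / 3220.69 ≈ 0.72432 (5 s.f.)

0.72432


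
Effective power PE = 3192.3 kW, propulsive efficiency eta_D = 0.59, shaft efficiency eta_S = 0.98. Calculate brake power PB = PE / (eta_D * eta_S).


Formula: PB = PE / (eta_D * eta_S)
Step 1 — combined efficiency = eta_D * eta_S = 0.59 * 0.98 = 0.5782
Step 2 — PB = 3192.3 / 0.5782 ≈ 5521.1 kW (5 s.f.)

5521.1 kW


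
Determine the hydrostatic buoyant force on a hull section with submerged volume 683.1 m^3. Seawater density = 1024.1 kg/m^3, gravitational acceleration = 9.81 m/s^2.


Formula: Fb = rho * g * V
Substituting: Fb = 1024.1 * 9.81 * 683.1
Intermediate: 1024.1 * 9.81 = 10046.421
Result: Fb = 10046.421 * 683.1 ≈ 6862700 N (5 s.f.)

6862700 N


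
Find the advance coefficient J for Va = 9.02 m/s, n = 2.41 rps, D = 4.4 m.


Formula: J = Va / (n * D)
Step 1 — n * D = 2.41 * 4.4 = 10.604
Step 2 — J = 9.02 / 10.604 ≈ 0.85062 (5 s.f.)

0.85062


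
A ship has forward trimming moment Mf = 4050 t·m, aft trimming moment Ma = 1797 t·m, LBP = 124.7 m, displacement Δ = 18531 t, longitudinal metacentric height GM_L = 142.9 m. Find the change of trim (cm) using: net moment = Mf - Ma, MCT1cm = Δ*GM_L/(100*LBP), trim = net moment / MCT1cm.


Formula: net trimming moment = Mf - Ma; MCT1cm = Δ*GM_L/(100*LBP); trim = net moment / MCT1cm
Step 1 — net trimming moment = 4050 - 1797 = 2253 t·m
Step 2 — MCT1cm = 18531 * 142.9 / (100 * 124.7) = 212.356 t·m/cm
Step 3 — trim = 2253 / 212.356 ≈ 10.610 cm (5 s.f.)

10.610 cm


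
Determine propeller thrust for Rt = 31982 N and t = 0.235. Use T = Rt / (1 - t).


Formula: T = Rt / (1 - t)
Step 1 — (1 - t) = 1 - 0.235 = 0.765
Step 2 — T = 31982 / 0.765 ≈ 41807 N (5 s.f.)

41807 N


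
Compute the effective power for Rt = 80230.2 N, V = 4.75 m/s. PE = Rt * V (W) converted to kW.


Formula: PE = Rt * V / 1000 (kW)
Step 1 — PE (W) = 80230.2 * 4.75 = 381093.45 W
Step 2 — PE (kW) = 381093.45 / 1000 ≈ 381.09 kW (5 s.f.)

381.09 kW


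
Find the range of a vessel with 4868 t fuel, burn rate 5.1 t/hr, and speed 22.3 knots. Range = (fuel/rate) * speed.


Formula: endurance = fuel / rate; range = endurance * speed
Step 1 — endurance = 4868 / 5.1 = 954.5098 hours
Step 2 — range = 954.5098 * 22.3 ≈ 21286 nautical miles (5 s.f.)

21286 NM


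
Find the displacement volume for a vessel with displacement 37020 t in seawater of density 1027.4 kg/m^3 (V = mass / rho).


Formula: V = mass / rho
Step 1 — convert tonnes to kg: 37020 t * 1000 = 37020000 kg
Step 2 — V = 37020000 / 1027.4 ≈ 36033 m^3 (5 s.f.)

36033 m^3


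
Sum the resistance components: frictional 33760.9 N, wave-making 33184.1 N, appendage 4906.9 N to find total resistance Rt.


Formula: Rt = Rf + Rw + Ra
Substituting: Rt = 33760.9 + 33184.1 + 4906.9
Result: Rt = 71851.9 N

71851.9 N


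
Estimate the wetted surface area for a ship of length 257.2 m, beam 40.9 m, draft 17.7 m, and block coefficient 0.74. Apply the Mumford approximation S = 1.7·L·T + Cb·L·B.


Formula: S = 1.7*L*T + V/T with V = Cb*L*B*T, i.e. S = L * (1.7*T + Cb*B)
Step 1 — 1.7*T = 1.7 * 17.7 = 30.09 m
Step 2 — Cb*B = 0.74 * 40.9 = 30.266 m
Step 3 — 1.7*T + Cb*B = 30.09 + 30.266 = 60.356 m
Step 4 — S = 257.2 * 60.356 ≈ 15524 m^2 (5 s.f.)

15524 m^2


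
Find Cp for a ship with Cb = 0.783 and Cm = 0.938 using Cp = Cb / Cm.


Formula: Cp = Cb / Cm
Substituting: Cp = 0.783 / 0.938
Result: Cp ≈ 0.83475 (5 s.f.)

0.83475


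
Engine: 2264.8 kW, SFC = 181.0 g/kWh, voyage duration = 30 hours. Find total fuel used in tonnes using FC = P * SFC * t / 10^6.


Formula: FC (tonnes) = P * SFC * t / 1,000,000
Step 1 — P * SFC * t = 2264.8 * 181.0 * 30 = 12297864.0 g
Step 2 — FC (tonnes) = 12297864.0 / 1,000,000 ≈ 12.298 tonnes (5 s.f.)

12.298 tonnes


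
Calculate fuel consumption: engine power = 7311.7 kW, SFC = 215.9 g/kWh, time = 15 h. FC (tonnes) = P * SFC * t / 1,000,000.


Formula: FC (tonnes) = P * SFC * t / 1,000,000
Step 1 — P * SFC * t = 7311.7 * 215.9 * 15 = 23678940.45 g
Step 2 — FC (tonnes) = 23678940.45 / 1,000,000 ≈ 23.679 tonnes (5 s.f.)

23.679 tonnes


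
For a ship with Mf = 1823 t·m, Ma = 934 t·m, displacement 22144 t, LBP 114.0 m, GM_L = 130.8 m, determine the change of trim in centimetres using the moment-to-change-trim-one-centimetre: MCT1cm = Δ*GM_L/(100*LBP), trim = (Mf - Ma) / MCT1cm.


Formula: net trimming moment = Mf - Ma; MCT1cm = Δ*GM_L/(100*LBP); trim = net moment / MCT1cm
Step 1 — net trimming moment = 1823 - 934 = 889 t·m
Step 2 — MCT1cm = 22144 * 130.8 / (100 * 114.0) = 254.0733 t·m/cm
Step 3 — trim = 889 / 254.0733 ≈ 3.4990 cm (5 s.f.)

3.4990 cm


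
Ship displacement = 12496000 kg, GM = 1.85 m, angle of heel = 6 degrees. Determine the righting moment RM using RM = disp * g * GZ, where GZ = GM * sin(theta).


Formula: GZ = GM * sin(theta); RM = disp * g * GZ
Step 1 — GZ = 1.85 * sin(6°) = 1.85 * 0.104528 = 0.193377 m
Step 2 — RM = 12496000 * 9.81 * 0.193377 ≈ 23705000 N·m (5 s.f.)

23705000 N·m


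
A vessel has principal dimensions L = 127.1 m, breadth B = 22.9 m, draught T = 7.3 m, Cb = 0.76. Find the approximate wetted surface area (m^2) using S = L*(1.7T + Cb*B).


Formula: S = 1.7*L*T + V/T with V = Cb*L*B*T, i.e. S = L * (1.7*T + Cb*B)
Step 1 — 1.7*T = 1.7 * 7.3 = 12.41 m
Step 2 — Cb*B = 0.76 * 22.9 = 17.404 m
Step 3 — 1.7*T + Cb*B = 12.41 + 17.404 = 29.814 m
Step 4 — S = 127.1 * 29.814 ≈ 3789.4 m^2 (5 s.f.)

3789.4 m^2


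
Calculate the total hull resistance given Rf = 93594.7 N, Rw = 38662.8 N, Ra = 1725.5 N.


Formula: Rt = Rf + Rw + Ra
Substituting: Rt = 93594.7 + 38662.8 + 1725.5
Result: Rt = 133983.0 N

133983.0 N


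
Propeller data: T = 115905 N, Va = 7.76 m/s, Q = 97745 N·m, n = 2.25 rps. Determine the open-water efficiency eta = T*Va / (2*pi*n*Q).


Formula: eta = T * Va / (2 * pi * n * Q)
Step 1 — numerator = T * Va = 115905 * 7.76 = 899422.8
Step 2 — 2 * pi * n = 2 * pi * 2.25 = 14.137167
Step 3 — denominator = 14.137167 * 97745 = 1381837.39
Step 4 — eta = 899422.8 / 1381837.39 ≈ 0.65089 (5 s.f.)

0.65089


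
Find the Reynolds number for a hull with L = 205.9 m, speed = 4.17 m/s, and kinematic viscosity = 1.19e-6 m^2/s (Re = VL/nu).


Formula: Re = V * L / nu
Step 1 — V * L = 4.17 * 205.9 = 858.603 m^2/s
Step 2 — Re = 858.603 / 1.19e-6 = 7.22e+08

7.22e+08


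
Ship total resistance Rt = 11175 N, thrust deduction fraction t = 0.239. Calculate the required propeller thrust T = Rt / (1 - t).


Formula: T = Rt / (1 - t)
Step 1 — (1 - t) = 1 - 0.239 = 0.761
Step 2 — T = 11175 / 0.761 ≈ 14685 N (5 s.f.)

14685 N


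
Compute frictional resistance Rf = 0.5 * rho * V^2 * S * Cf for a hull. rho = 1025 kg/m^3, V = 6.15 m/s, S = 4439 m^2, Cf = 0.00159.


Formula: Rf = 0.5 * rho * V^2 * S * Cf
Step 1 — V^2 = 6.15^2 = 37.8225
Step 2 — 0.5 * rho * V^2 = 0.5 * 1025 * 37.8225 = 19384.03125
Step 3 — Rf = 19384.03125 * 4439 * 0.00159 ≈ 136810 N (5 s.f.)

136810 N


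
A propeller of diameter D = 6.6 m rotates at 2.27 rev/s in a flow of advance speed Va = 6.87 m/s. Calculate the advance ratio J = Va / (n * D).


Formula: J = Va / (n * D)
Step 1 — n * D = 2.27 * 6.6 = 14.982
Step 2 — J = 6.87 / 14.982 ≈ 0.45855 (5 s.f.)

0.45855


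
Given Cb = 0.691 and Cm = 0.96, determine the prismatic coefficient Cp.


Formula: Cp = Cb / Cm
Substituting: Cp = 0.691 / 0.96
Result: Cp ≈ 0.71979 (5 s.f.)

0.71979


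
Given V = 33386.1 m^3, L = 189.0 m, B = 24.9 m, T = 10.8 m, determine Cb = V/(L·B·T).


Formula: Cb = V / (L * B * T)
Step 1 — L * B * T = 189.0 * 24.9 * 10.8 = 50825.88 m^3
Step 2 — Cb = 33386.1 / 50825.88 ≈ 0.65687 (5 s.f.)

0.65687
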